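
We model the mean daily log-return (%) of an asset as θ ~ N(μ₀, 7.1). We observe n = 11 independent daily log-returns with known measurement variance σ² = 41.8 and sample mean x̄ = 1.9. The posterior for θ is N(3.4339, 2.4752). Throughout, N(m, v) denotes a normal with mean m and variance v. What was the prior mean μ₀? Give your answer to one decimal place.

With known observation variance, the Normal–Normal posterior has precision τ_n = τ₀ + n/σ² and mean μ_n = (τ₀μ₀ + (n/σ²)x̄)/τ_n.
Here τ₀ = 1/7.1 = 0.140845 and τ_data = 11/41.8 = 0.263158, so τ_n = 0.404003.
Rearranging for μ₀: μ₀ = (μ_n·τ_n − τ_data·x̄)/τ₀ = (3.4339·0.404003 − 0.263158·1.9) / 0.140845 = 0.887306/0.140845 ≈ 6.3.

μ₀ = 6.3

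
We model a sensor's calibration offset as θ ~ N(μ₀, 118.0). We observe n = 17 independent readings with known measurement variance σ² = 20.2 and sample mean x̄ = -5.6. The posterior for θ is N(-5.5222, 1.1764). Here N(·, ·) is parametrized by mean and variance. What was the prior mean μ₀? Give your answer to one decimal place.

μ₀ = 2.2

With known observation variance, the Normal–Normal posterior has precision τ_n = τ₀ + n/σ² and mean μ_n = (τ₀μ₀ + (n/σ²)x̄)/τ_n.
Here τ₀ = 1/118.0 = 0.008475 and τ_data = 17/20.2 = 0.841584, so τ_n = 0.850059.
Rearranging for μ₀: μ₀ = (μ_n·τ_n − τ_data·x̄)/τ₀ = (-5.5222·0.850059 − 0.841584·-5.6) / 0.008475 = 0.018675/0.008475 ≈ 2.2.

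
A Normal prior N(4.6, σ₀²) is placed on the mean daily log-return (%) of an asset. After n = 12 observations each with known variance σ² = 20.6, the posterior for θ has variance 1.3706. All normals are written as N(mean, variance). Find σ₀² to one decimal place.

Posterior precision equals prior precision plus data precision: 1/σ_n² = 1/σ₀² + n/σ².
So 1/σ₀² = 1/1.3706 − 12/20.6 = 0.729607 − 0.582524 = 0.147083.
Hence σ₀² = 1/0.147083 ≈ 6.8.

σ₀² = 6.8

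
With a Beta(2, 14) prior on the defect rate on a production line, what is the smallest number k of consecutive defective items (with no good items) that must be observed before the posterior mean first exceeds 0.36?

k = 6

After k defective items and 0 good items the posterior is Beta(2+k, 14), with mean (2+k)/(2+14+k).
Set (2+k)/(16+k) > 0.36 and solve: k > (0.36·16 − 2)/(1 − 0.36) = 5.875.
The smallest integer exceeding 5.875 is 6.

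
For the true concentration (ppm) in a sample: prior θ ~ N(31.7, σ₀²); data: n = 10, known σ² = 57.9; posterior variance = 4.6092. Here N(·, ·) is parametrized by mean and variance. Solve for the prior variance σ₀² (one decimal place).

σ₀² = 22.6

Posterior precision equals prior precision plus data precision: 1/σ_n² = 1/σ₀² + n/σ².
So 1/σ₀² = 1/4.6092 − 10/57.9 = 0.216957 − 0.172712 = 0.044245.
Hence σ₀² = 1/0.044245 ≈ 22.6.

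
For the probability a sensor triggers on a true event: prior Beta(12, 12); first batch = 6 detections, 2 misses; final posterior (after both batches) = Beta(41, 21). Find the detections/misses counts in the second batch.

23 detections and 7 misses

Because Beta–binomial updating is additive in the counts, the combined data contributed (α_post−α_prior, β_post−β_prior) successes and failures.
Total across both batches: 41−12=29 detections, 21−12=9 misses.
Subtract the first batch: 29−6=23 detections and 9−2=7 misses.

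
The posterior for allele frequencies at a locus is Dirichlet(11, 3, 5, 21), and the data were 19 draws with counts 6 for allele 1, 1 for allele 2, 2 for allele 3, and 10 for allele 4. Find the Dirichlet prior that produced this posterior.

Dirichlet(5, 2, 3, 11)

For a Dirichlet(α) prior with multinomial counts c, the posterior is Dirichlet(α + c) componentwise.
Subtract each count from the matching posterior parameter: 11−6=5, 3−1=2, 5−2=3, 21−10=11.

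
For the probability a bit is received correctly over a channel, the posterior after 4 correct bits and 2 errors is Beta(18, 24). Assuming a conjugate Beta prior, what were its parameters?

Beta(14, 22)

Under Beta–binomial conjugacy the posterior parameters are (α+s, β+f).
Subtract the data counts: 18−4=14, 24−2=22.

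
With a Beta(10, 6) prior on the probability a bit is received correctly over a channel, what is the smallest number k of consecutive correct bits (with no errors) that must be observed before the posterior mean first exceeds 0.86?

After k correct bits and 0 errors the posterior is Beta(10+k, 6), with mean (10+k)/(10+6+k).
Set (10+k)/(16+k) > 0.86 and solve: k > (0.86·16 − 10)/(1 − 0.86) = 26.857.
The smallest integer exceeding 26.857 is 27, and checking k=27: (37)/(43) = 0.8605 > 0.86.

k = 27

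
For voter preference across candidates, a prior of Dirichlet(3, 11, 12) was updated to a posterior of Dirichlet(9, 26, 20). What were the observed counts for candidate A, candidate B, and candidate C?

For a Dirichlet(α) prior with multinomial counts c, the posterior is Dirichlet(α + c) componentwise.
Counts are posterior − prior componentwise: 9−3=6, 26−11=15, 20−12=8.

counts (6, 15, 8)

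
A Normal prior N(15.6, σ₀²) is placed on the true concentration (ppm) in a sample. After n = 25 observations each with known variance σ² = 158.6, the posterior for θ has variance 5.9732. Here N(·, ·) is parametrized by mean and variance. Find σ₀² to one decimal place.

For the Normal–Normal model with known σ², precisions add: τ_n = τ₀ + n/σ².
So 1/σ₀² = 1/5.9732 − 25/158.6 = 0.167414 − 0.157629 = 0.009785.
Hence σ₀² = 1/0.009785 ≈ 102.2.

σ₀² = 102.2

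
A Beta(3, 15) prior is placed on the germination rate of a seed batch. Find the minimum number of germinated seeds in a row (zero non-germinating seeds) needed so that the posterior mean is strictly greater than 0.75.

After k germinated seeds and 0 non-germinating seeds the posterior is Beta(3+k, 15), with mean (3+k)/(3+15+k).
Set (3+k)/(18+k) > 0.75 and solve: k > (0.75·18 − 3)/(1 − 0.75) = 42.000.
The smallest integer exceeding 42.000 is 43.

k = 43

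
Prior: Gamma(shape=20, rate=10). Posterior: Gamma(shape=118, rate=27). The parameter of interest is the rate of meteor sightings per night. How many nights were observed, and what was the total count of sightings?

Gamma–Poisson conjugacy: posterior shape = α + Σxᵢ, posterior rate = β + n.
Matching: Σxᵢ = 118 − 20 = 98 and n = 27 − 10 = 17.

n = 17 nights with total 98 sightings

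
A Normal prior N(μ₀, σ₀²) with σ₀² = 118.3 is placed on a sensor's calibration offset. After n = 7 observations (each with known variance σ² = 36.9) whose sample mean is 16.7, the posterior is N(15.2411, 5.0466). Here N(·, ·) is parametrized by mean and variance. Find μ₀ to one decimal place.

μ₀ = -17.5

The posterior mean is a precision-weighted average: μ_n = (τ₀μ₀ + τ_data·x̄)/(τ₀+τ_data), with τ₀=1/σ₀² and τ_data=n/σ².
Here τ₀ = 1/118.3 = 0.008453 and τ_data = 7/36.9 = 0.189702, so τ_n = 0.198155.
Rearranging for μ₀: μ₀ = (μ_n·τ_n − τ_data·x̄)/τ₀ = (15.2411·0.198155 − 0.189702·16.7) / 0.008453 = -0.147923/0.008453 ≈ -17.5.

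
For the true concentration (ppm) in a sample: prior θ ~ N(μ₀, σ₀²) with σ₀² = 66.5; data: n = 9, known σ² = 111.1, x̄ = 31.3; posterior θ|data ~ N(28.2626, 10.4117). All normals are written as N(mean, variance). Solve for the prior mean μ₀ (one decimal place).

μ₀ = 11.9

With known observation variance, the Normal–Normal posterior has precision τ_n = τ₀ + n/σ² and mean μ_n = (τ₀μ₀ + (n/σ²)x̄)/τ_n.
Here τ₀ = 1/66.5 = 0.015038 and τ_data = 9/111.1 = 0.081008, so τ_n = 0.096046.
Rearranging for μ₀: μ₀ = (μ_n·τ_n − τ_data·x̄)/τ₀ = (28.2626·0.096046 − 0.081008·31.3) / 0.015038 = 0.178959/0.015038 ≈ 11.9.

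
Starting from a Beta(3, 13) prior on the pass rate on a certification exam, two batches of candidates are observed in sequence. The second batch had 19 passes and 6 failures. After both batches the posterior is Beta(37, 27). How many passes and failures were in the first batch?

Because Beta–binomial updating is additive in the counts, the combined data contributed (α_post−α_prior, β_post−β_prior) successes and failures.
Total across both batches: 37−3=34 passes, 27−13=14 failures.
Subtract the second batch: 34−19=15 passes and 14−6=8 failures.

15 passes and 8 failures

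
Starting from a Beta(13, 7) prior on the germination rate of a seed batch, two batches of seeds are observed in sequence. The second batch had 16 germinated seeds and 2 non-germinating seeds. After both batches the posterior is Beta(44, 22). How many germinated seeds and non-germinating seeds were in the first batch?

Sequential conjugate updates are equivalent to a single update on the pooled data, so total successes = posterior α − prior α and total failures = posterior β − prior β.
Total across both batches: 44−13=31 germinated seeds, 22−7=15 non-germinating seeds.
Subtract the second batch: 31−16=15 germinated seeds and 15−2=13 non-germinating seeds.

15 germinated seeds and 13 non-germinating seeds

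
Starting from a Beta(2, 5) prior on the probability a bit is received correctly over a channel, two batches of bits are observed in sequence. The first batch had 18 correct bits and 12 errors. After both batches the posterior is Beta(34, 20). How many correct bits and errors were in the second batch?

14 correct bits and 3 errors

Because Beta–binomial updating is additive in the counts, the combined data contributed (α_post−α_prior, β_post−β_prior) successes and failures.
Total across both batches: 34−2=32 correct bits, 20−5=15 errors.
Subtract the first batch: 32−18=14 correct bits and 15−12=3 errors.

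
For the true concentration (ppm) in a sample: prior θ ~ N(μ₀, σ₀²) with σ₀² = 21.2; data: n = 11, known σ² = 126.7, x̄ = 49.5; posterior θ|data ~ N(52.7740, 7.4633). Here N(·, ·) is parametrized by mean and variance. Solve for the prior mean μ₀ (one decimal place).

With known observation variance, the Normal–Normal posterior has precision τ_n = τ₀ + n/σ² and mean μ_n = (τ₀μ₀ + (n/σ²)x̄)/τ_n.
Here τ₀ = 1/21.2 = 0.047170 and τ_data = 11/126.7 = 0.086819, so τ_n = 0.133989.
Rearranging for μ₀: μ₀ = (μ_n·τ_n − τ_data·x̄)/τ₀ = (52.7740·0.133989 − 0.086819·49.5) / 0.047170 = 2.773595/0.047170 ≈ 58.8.

μ₀ = 58.8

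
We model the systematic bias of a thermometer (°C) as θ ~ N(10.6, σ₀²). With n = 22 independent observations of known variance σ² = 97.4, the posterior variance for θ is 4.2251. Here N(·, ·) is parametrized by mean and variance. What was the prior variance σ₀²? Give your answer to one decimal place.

σ₀² = 92.5

Posterior precision equals prior precision plus data precision: 1/σ_n² = 1/σ₀² + n/σ².
So 1/σ₀² = 1/4.2251 − 22/97.4 = 0.236681 − 0.225873 = 0.010808.
Hence σ₀² = 1/0.010808 ≈ 92.5.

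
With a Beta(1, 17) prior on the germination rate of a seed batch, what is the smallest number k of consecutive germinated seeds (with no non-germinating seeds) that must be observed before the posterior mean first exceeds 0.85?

After k germinated seeds and 0 non-germinating seeds the posterior is Beta(1+k, 17), with mean (1+k)/(1+17+k).
Set (1+k)/(18+k) > 0.85 and solve: k > (0.85·18 − 1)/(1 − 0.85) = 95.333.
The smallest integer exceeding 95.333 is 96, and checking k=96: (97)/(114) = 0.8509 > 0.85.

k = 96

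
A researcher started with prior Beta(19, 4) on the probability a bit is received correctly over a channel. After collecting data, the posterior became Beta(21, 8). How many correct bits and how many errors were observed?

Beta is conjugate to the binomial likelihood: posterior = Beta(α+s, β+f).
So s = 21 − 19 = 2 and f = 8 − 4 = 4.

2 correct bits and 4 errors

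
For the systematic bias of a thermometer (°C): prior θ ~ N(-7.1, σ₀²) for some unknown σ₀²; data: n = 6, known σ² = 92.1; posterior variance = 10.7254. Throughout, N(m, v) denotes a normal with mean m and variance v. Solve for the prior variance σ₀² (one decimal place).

σ₀² = 35.6

Posterior precision equals prior precision plus data precision: 1/σ_n² = 1/σ₀² + n/σ².
So 1/σ₀² = 1/10.7254 − 6/92.1 = 0.093237 − 0.065147 = 0.028090.
Hence σ₀² = 1/0.028090 ≈ 35.6.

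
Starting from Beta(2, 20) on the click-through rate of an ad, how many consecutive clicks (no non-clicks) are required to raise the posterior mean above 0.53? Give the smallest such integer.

k = 21

After k clicks and 0 non-clicks the posterior is Beta(2+k, 20), with mean (2+k)/(2+20+k).
Set (2+k)/(22+k) > 0.53 and solve: k > (0.53·22 − 2)/(1 − 0.53) = 20.553.
The smallest integer exceeding 20.553 is 21, and checking k=21: (23)/(43) = 0.5349 > 0.53.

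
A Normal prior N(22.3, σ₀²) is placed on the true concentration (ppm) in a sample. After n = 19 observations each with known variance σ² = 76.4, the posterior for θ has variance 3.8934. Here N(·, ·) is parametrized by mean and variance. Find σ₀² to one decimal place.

σ₀² = 122.6

Posterior precision equals prior precision plus data precision: 1/σ_n² = 1/σ₀² + n/σ².
So 1/σ₀² = 1/3.8934 − 19/76.4 = 0.256845 − 0.248691 = 0.008154.
Hence σ₀² = 1/0.008154 ≈ 122.6.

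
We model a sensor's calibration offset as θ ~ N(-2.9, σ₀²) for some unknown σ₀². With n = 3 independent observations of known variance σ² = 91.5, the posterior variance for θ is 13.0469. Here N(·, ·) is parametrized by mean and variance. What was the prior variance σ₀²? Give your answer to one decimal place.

Posterior precision equals prior precision plus data precision: 1/σ_n² = 1/σ₀² + n/σ².
So 1/σ₀² = 1/13.0469 − 3/91.5 = 0.076647 − 0.032787 = 0.043860.
Hence σ₀² = 1/0.043860 ≈ 22.8.

σ₀² = 22.8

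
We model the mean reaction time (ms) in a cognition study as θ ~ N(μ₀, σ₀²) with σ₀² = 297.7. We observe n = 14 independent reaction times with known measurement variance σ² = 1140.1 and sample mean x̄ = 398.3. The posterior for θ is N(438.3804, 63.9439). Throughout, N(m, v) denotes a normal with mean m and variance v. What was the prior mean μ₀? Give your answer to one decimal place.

μ₀ = 584.9

With known observation variance, the Normal–Normal posterior has precision τ_n = τ₀ + n/σ² and mean μ_n = (τ₀μ₀ + (n/σ²)x̄)/τ_n.
Here τ₀ = 1/297.7 = 0.003359 and τ_data = 14/1140.1 = 0.012280, so τ_n = 0.015639.
Rearranging for μ₀: μ₀ = (μ_n·τ_n − τ_data·x̄)/τ₀ = (438.3804·0.015639 − 0.012280·398.3) / 0.003359 = 1.964707/0.003359 ≈ 584.9.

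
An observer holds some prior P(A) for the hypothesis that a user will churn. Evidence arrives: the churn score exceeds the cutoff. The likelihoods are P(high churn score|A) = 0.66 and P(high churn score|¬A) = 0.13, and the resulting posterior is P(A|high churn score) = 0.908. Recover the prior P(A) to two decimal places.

Bayes' rule in odds form gives O(A|E) = O(A)·[P(E|A)/P(E|¬A)], hence O(A) = O(A|E)/LR.
Posterior odds = 0.908/(1−0.908) = 9.8696. LR = 0.66/0.13 = 5.0769.
Prior odds = 9.8696/5.0769 = 1.9440, so P(A) = 1.9440/(1+1.9440) ≈ 0.66.

P(A) = 0.66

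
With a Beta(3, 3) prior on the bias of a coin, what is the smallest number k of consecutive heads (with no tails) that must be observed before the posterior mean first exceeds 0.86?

k = 16

After k heads and 0 tails the posterior is Beta(3+k, 3), with mean (3+k)/(3+3+k).
Set (3+k)/(6+k) > 0.86 and solve: k > (0.86·6 − 3)/(1 − 0.86) = 15.429.
The smallest integer exceeding 15.429 is 16.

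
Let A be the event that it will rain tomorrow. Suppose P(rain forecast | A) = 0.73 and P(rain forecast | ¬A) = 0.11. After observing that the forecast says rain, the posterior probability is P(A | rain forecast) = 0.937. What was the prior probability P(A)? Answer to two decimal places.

P(A) = 0.69

In odds form, posterior odds = prior odds × likelihood ratio, so prior odds = posterior odds ÷ LR.
Posterior odds = 0.937/(1−0.937) = 14.8730. LR = 0.73/0.11 = 6.6364.
Prior odds = 14.8730/6.6364 = 2.2411, so P(A) = 2.2411/(1+2.2411) ≈ 0.69.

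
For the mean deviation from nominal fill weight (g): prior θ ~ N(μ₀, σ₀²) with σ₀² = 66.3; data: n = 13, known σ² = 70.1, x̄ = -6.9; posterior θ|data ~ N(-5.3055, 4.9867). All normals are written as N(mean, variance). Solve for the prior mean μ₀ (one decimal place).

The posterior mean is a precision-weighted average: μ_n = (τ₀μ₀ + τ_data·x̄)/(τ₀+τ_data), with τ₀=1/σ₀² and τ_data=n/σ².
Here τ₀ = 1/66.3 = 0.015083 and τ_data = 13/70.1 = 0.185449, so τ_n = 0.200532.
Rearranging for μ₀: μ₀ = (μ_n·τ_n − τ_data·x̄)/τ₀ = (-5.3055·0.200532 − 0.185449·-6.9) / 0.015083 = 0.215676/0.015083 ≈ 14.3.

μ₀ = 14.3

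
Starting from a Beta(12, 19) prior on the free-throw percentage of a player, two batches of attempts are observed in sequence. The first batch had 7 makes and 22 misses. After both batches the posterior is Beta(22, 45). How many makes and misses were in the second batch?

Because Beta–binomial updating is additive in the counts, the combined data contributed (α_post−α_prior, β_post−β_prior) successes and failures.
Total across both batches: 22−12=10 makes, 45−19=26 misses.
Subtract the first batch: 10−7=3 makes and 26−22=4 misses.

3 makes and 4 misses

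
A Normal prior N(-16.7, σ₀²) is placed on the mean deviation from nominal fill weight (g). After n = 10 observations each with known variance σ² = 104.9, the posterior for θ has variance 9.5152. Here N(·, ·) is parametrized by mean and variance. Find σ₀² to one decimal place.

σ₀² = 102.4

For the Normal–Normal model with known σ², precisions add: τ_n = τ₀ + n/σ².
So 1/σ₀² = 1/9.5152 − 10/104.9 = 0.105095 − 0.095329 = 0.009766.
Hence σ₀² = 1/0.009766 ≈ 102.4.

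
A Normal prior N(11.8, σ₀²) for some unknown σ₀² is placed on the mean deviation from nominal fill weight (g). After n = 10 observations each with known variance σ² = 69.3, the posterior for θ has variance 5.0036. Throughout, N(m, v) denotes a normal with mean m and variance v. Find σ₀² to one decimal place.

Posterior precision equals prior precision plus data precision: 1/σ_n² = 1/σ₀² + n/σ².
So 1/σ₀² = 1/5.0036 − 10/69.3 = 0.199856 − 0.144300 = 0.055556.
Hence σ₀² = 1/0.055556 ≈ 18.0.

σ₀² = 18.0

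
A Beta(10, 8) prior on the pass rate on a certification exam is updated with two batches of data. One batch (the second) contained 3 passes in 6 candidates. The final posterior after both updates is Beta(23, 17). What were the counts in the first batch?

Because Beta–binomial updating is additive in the counts, the combined data contributed (α_post−α_prior, β_post−β_prior) successes and failures.
Total across both batches: 23−10=13 passes, 17−8=9 failures.
Subtract the second batch: 13−3=10 passes and 9−3=6 failures.

10 passes and 6 failures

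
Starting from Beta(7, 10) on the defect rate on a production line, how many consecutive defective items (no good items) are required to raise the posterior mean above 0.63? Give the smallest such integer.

k = 11

After k defective items and 0 good items the posterior is Beta(7+k, 10), with mean (7+k)/(7+10+k).
Set (7+k)/(17+k) > 0.63 and solve: k > (0.63·17 − 7)/(1 − 0.63) = 10.027.
The smallest integer exceeding 10.027 is 11.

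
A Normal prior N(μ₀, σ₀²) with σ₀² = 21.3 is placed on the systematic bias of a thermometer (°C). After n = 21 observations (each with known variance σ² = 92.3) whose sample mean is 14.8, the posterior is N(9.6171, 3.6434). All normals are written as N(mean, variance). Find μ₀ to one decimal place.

With known observation variance, the Normal–Normal posterior has precision τ_n = τ₀ + n/σ² and mean μ_n = (τ₀μ₀ + (n/σ²)x̄)/τ_n.
Here τ₀ = 1/21.3 = 0.046948 and τ_data = 21/92.3 = 0.227519, so τ_n = 0.274467.
Rearranging for μ₀: μ₀ = (μ_n·τ_n − τ_data·x̄)/τ₀ = (9.6171·0.274467 − 0.227519·14.8) / 0.046948 = -0.727705/0.046948 ≈ -15.5.

μ₀ = -15.5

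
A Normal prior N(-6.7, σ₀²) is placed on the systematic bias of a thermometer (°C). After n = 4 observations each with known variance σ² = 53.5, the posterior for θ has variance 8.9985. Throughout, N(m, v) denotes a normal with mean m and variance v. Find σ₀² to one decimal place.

Posterior precision equals prior precision plus data precision: 1/σ_n² = 1/σ₀² + n/σ².
So 1/σ₀² = 1/8.9985 − 4/53.5 = 0.111130 − 0.074766 = 0.036364.
Hence σ₀² = 1/0.036364 ≈ 27.5.

σ₀² = 27.5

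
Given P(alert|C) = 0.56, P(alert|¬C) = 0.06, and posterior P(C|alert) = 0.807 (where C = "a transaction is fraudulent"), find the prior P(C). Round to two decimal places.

P(C) = 0.31

Bayes' rule in odds form gives O(C|E) = O(C)·[P(E|C)/P(E|¬C)], hence O(C) = O(C|E)/LR.
Posterior odds = 0.807/(1−0.807) = 4.1813. LR = 0.56/0.06 = 9.3333.
Prior odds = 4.1813/9.3333 = 0.4480, so P(C) = 0.4480/(1+0.4480) ≈ 0.31.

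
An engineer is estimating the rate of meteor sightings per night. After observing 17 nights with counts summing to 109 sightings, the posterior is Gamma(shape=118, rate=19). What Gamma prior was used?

Gamma(shape=9, rate=2)

Gamma–Poisson conjugacy: posterior shape = α + Σxᵢ, posterior rate = β + n.
So α = 118 − 109 = 9 and β = 19 − 17 = 2.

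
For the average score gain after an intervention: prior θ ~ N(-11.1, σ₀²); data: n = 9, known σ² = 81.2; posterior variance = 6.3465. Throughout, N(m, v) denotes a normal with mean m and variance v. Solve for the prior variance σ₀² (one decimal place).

σ₀² = 21.4

For the Normal–Normal model with known σ², precisions add: τ_n = τ₀ + n/σ².
So 1/σ₀² = 1/6.3465 − 9/81.2 = 0.157567 − 0.110837 = 0.046730.
Hence σ₀² = 1/0.046730 ≈ 21.4.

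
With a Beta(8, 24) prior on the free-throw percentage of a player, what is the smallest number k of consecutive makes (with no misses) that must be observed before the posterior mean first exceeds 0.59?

After k makes and 0 misses the posterior is Beta(8+k, 24), with mean (8+k)/(8+24+k).
Set (8+k)/(32+k) > 0.59 and solve: k > (0.59·32 − 8)/(1 − 0.59) = 26.537.
The smallest integer exceeding 26.537 is 27, and checking k=27: (35)/(59) = 0.5932 > 0.59.

k = 27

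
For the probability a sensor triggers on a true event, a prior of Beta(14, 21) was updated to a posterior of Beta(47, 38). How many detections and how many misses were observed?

33 detections and 17 misses

A Beta(α, β) prior with s successes and f failures in binomial data gives a Beta(α+s, β+f) posterior.
So s = 47 − 14 = 33 and f = 38 − 21 = 17.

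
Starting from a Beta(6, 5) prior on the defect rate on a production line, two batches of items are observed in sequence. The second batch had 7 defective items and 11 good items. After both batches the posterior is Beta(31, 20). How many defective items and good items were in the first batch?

18 defective items and 4 good items

Sequential conjugate updates are equivalent to a single update on the pooled data, so total successes = posterior α − prior α and total failures = posterior β − prior β.
Total across both batches: 31−6=25 defective items, 20−5=15 good items.
Subtract the second batch: 25−7=18 defective items and 15−11=4 good items.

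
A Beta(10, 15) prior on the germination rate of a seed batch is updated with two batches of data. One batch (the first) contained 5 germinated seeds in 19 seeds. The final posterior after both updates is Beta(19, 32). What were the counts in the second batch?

4 germinated seeds and 3 non-germinating seeds

Sequential conjugate updates are equivalent to a single update on the pooled data, so total successes = posterior α − prior α and total failures = posterior β − prior β.
Total across both batches: 19−10=9 germinated seeds, 32−15=17 non-germinating seeds.
Subtract the first batch: 9−5=4 germinated seeds and 17−14=3 non-germinating seeds.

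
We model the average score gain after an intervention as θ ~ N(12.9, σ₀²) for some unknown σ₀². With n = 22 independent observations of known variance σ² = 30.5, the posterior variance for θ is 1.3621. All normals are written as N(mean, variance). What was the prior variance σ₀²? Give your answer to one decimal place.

σ₀² = 77.8

Posterior precision equals prior precision plus data precision: 1/σ_n² = 1/σ₀² + n/σ².
So 1/σ₀² = 1/1.3621 − 22/30.5 = 0.734160 − 0.721311 = 0.012849.
Hence σ₀² = 1/0.012849 ≈ 77.8.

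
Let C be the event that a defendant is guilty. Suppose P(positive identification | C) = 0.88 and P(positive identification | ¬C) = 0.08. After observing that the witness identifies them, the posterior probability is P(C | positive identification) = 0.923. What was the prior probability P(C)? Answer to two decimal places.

P(C) = 0.52

In odds form, posterior odds = prior odds × likelihood ratio, so prior odds = posterior odds ÷ LR.
Posterior odds = 0.923/(1−0.923) = 11.9870. LR = 0.88/0.08 = 11.0000.
Prior odds = 11.9870/11.0000 = 1.0897, so P(C) = 1.0897/(1+1.0897) ≈ 0.52.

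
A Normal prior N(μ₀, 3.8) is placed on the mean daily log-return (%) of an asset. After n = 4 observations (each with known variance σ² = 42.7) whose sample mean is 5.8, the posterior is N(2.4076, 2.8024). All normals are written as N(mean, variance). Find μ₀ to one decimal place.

μ₀ = 1.2

With known observation variance, the Normal–Normal posterior has precision τ_n = τ₀ + n/σ² and mean μ_n = (τ₀μ₀ + (n/σ²)x̄)/τ_n.
Here τ₀ = 1/3.8 = 0.263158 and τ_data = 4/42.7 = 0.093677, so τ_n = 0.356835.
Rearranging for μ₀: μ₀ = (μ_n·τ_n − τ_data·x̄)/τ₀ = (2.4076·0.356835 − 0.093677·5.8) / 0.263158 = 0.315789/0.263158 ≈ 1.2.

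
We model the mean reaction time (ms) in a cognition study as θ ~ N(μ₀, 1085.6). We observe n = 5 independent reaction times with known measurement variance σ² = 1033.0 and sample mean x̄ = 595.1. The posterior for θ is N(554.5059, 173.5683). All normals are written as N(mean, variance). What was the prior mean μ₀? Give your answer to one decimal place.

μ₀ = 341.2

With known observation variance, the Normal–Normal posterior has precision τ_n = τ₀ + n/σ² and mean μ_n = (τ₀μ₀ + (n/σ²)x̄)/τ_n.
Here τ₀ = 1/1085.6 = 0.000921 and τ_data = 5/1033.0 = 0.004840, so τ_n = 0.005761.
Rearranging for μ₀: μ₀ = (μ_n·τ_n − τ_data·x̄)/τ₀ = (554.5059·0.005761 − 0.004840·595.1) / 0.000921 = 0.314224/0.000921 ≈ 341.2.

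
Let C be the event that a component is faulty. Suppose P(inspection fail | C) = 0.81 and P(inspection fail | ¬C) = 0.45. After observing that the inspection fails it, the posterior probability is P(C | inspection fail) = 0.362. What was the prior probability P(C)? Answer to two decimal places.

Bayes' rule in odds form gives O(C|E) = O(C)·[P(E|C)/P(E|¬C)], hence O(C) = O(C|E)/LR.
Posterior odds = 0.362/(1−0.362) = 0.5674. LR = 0.81/0.45 = 1.8000.
Prior odds = 0.5674/1.8000 = 0.3152, so P(C) = 0.3152/(1+0.3152) ≈ 0.24.

P(C) = 0.24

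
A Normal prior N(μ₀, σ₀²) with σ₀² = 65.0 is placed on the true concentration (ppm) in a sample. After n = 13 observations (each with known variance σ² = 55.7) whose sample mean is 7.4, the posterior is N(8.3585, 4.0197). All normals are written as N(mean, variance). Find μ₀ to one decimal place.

With known observation variance, the Normal–Normal posterior has precision τ_n = τ₀ + n/σ² and mean μ_n = (τ₀μ₀ + (n/σ²)x̄)/τ_n.
Here τ₀ = 1/65.0 = 0.015385 and τ_data = 13/55.7 = 0.233393, so τ_n = 0.248778.
Rearranging for μ₀: μ₀ = (μ_n·τ_n − τ_data·x̄)/τ₀ = (8.3585·0.248778 − 0.233393·7.4) / 0.015385 = 0.352303/0.015385 ≈ 22.9.

μ₀ = 22.9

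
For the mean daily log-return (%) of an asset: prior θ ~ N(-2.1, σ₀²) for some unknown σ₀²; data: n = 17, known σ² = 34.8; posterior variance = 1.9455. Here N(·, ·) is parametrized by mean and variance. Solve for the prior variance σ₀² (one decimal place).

σ₀² = 39.2

Posterior precision equals prior precision plus data precision: 1/σ_n² = 1/σ₀² + n/σ².
So 1/σ₀² = 1/1.9455 − 17/34.8 = 0.514007 − 0.488506 = 0.025501.
Hence σ₀² = 1/0.025501 ≈ 39.2.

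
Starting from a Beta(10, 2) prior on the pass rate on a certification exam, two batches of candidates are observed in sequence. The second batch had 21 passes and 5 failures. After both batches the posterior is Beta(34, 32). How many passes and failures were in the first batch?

3 passes and 25 failures

Because Beta–binomial updating is additive in the counts, the combined data contributed (α_post−α_prior, β_post−β_prior) successes and failures.
Total across both batches: 34−10=24 passes, 32−2=30 failures.
Subtract the second batch: 24−21=3 passes and 30−5=25 failures.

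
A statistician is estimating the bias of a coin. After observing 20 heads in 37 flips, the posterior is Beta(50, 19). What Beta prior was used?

Under Beta–binomial conjugacy the posterior parameters are (α+s, β+f).
Subtract the data counts: 50−20=30, 19−17=2.

Beta(30, 2)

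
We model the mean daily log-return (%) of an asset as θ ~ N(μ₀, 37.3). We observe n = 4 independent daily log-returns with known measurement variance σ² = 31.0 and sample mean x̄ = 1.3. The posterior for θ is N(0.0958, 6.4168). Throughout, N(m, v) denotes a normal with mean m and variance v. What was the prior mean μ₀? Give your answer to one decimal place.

With known observation variance, the Normal–Normal posterior has precision τ_n = τ₀ + n/σ² and mean μ_n = (τ₀μ₀ + (n/σ²)x̄)/τ_n.
Here τ₀ = 1/37.3 = 0.026810 and τ_data = 4/31.0 = 0.129032, so τ_n = 0.155842.
Rearranging for μ₀: μ₀ = (μ_n·τ_n − τ_data·x̄)/τ₀ = (0.0958·0.155842 − 0.129032·1.3) / 0.026810 = -0.152812/0.026810 ≈ -5.7.

μ₀ = -5.7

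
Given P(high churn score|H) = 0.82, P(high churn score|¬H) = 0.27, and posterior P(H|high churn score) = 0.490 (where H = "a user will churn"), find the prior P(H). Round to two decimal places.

P(H) = 0.24

Bayes' rule in odds form gives O(H|E) = O(H)·[P(E|H)/P(E|¬H)], hence O(H) = O(H|E)/LR.
Posterior odds = 0.490/(1−0.490) = 0.9608. LR = 0.82/0.27 = 3.0370.
Prior odds = 0.9608/3.0370 = 0.3164, so P(H) = 0.3164/(1+0.3164) ≈ 0.24.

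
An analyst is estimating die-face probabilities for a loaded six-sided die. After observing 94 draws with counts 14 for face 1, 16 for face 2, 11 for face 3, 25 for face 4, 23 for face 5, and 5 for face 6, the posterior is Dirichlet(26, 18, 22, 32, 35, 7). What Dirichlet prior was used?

Dirichlet(12, 2, 11, 7, 12, 2)

For a Dirichlet(α) prior with multinomial counts c, the posterior is Dirichlet(α + c) componentwise.
Subtract each count from the matching posterior parameter: 26−14=12, 18−16=2, 22−11=11, 32−25=7, 35−23=12, 7−5=2.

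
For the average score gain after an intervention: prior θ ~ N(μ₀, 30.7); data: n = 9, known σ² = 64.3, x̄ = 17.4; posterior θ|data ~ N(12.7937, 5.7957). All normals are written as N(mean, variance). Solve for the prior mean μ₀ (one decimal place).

With known observation variance, the Normal–Normal posterior has precision τ_n = τ₀ + n/σ² and mean μ_n = (τ₀μ₀ + (n/σ²)x̄)/τ_n.
Here τ₀ = 1/30.7 = 0.032573 and τ_data = 9/64.3 = 0.139969, so τ_n = 0.172542.
Rearranging for μ₀: μ₀ = (μ_n·τ_n − τ_data·x̄)/τ₀ = (12.7937·0.172542 − 0.139969·17.4) / 0.032573 = -0.228010/0.032573 ≈ -7.0.

μ₀ = -7.0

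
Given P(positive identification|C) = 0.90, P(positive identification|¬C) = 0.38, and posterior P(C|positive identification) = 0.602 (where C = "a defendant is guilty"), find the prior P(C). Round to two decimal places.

P(C) = 0.39

In odds form, posterior odds = prior odds × likelihood ratio, so prior odds = posterior odds ÷ LR.
Posterior odds = 0.602/(1−0.602) = 1.5126. LR = 0.90/0.38 = 2.3684.
Prior odds = 1.5126/2.3684 = 0.6387, so P(C) = 0.6387/(1+0.6387) ≈ 0.39.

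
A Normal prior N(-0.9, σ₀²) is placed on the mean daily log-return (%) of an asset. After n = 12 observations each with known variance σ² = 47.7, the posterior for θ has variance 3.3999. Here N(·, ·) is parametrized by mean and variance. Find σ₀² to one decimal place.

σ₀² = 23.5

Posterior precision equals prior precision plus data precision: 1/σ_n² = 1/σ₀² + n/σ².
So 1/σ₀² = 1/3.3999 − 12/47.7 = 0.294126 − 0.251572 = 0.042554.
Hence σ₀² = 1/0.042554 ≈ 23.5.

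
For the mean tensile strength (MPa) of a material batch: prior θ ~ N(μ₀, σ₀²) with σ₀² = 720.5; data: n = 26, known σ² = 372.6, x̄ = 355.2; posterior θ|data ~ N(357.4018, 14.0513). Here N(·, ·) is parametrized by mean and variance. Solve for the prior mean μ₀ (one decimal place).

μ₀ = 468.1

The posterior mean is a precision-weighted average: μ_n = (τ₀μ₀ + τ_data·x̄)/(τ₀+τ_data), with τ₀=1/σ₀² and τ_data=n/σ².
Here τ₀ = 1/720.5 = 0.001388 and τ_data = 26/372.6 = 0.069780, so τ_n = 0.071168.
Rearranging for μ₀: μ₀ = (μ_n·τ_n − τ_data·x̄)/τ₀ = (357.4018·0.071168 − 0.069780·355.2) / 0.001388 = 0.649715/0.001388 ≈ 468.1.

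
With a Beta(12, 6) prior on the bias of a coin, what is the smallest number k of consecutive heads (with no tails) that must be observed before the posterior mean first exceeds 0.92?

After k heads and 0 tails the posterior is Beta(12+k, 6), with mean (12+k)/(12+6+k).
Set (12+k)/(18+k) > 0.92 and solve: k > (0.92·18 − 12)/(1 − 0.92) = 57.000.
The smallest integer exceeding 57.000 is 58, and checking k=58: (70)/(76) = 0.9211 > 0.92.

k = 58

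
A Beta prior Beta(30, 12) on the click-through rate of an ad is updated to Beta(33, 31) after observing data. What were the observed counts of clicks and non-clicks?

Under Beta–binomial conjugacy the posterior parameters are (α+s, β+f).
Match parameters: s=33−30=3, f=31−12=19.

3 clicks and 19 non-clicks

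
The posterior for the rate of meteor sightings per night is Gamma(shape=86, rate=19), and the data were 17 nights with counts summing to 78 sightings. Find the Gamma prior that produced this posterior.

Gamma–Poisson conjugacy: posterior shape = α + Σxᵢ, posterior rate = β + n.
So α = 86 − 78 = 8 and β = 19 − 17 = 2.

Gamma(shape=8, rate=2)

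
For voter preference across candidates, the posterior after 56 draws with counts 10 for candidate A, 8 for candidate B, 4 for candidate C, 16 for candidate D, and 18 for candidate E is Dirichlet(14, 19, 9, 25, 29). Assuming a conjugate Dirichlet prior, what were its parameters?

Dirichlet(4, 11, 5, 9, 11)

For a Dirichlet(α) prior with multinomial counts c, the posterior is Dirichlet(α + c) componentwise.
Subtract each count from the matching posterior parameter: 14−10=4, 19−8=11, 9−4=5, 25−16=9, 29−18=11.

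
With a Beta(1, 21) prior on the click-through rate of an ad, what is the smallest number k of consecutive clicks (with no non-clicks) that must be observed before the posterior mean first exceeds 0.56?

After k clicks and 0 non-clicks the posterior is Beta(1+k, 21), with mean (1+k)/(1+21+k).
Set (1+k)/(22+k) > 0.56 and solve: k > (0.56·22 − 1)/(1 − 0.56) = 25.727.
The smallest integer exceeding 25.727 is 26, and checking k=26: (27)/(48) = 0.5625 > 0.56.

k = 26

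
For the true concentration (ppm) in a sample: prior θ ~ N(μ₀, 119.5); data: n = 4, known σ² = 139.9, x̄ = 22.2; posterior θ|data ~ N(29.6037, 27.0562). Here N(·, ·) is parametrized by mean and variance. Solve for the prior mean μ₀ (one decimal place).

With known observation variance, the Normal–Normal posterior has precision τ_n = τ₀ + n/σ² and mean μ_n = (τ₀μ₀ + (n/σ²)x̄)/τ_n.
Here τ₀ = 1/119.5 = 0.008368 and τ_data = 4/139.9 = 0.028592, so τ_n = 0.036960.
Rearranging for μ₀: μ₀ = (μ_n·τ_n − τ_data·x̄)/τ₀ = (29.6037·0.036960 − 0.028592·22.2) / 0.008368 = 0.459410/0.008368 ≈ 54.9.

μ₀ = 54.9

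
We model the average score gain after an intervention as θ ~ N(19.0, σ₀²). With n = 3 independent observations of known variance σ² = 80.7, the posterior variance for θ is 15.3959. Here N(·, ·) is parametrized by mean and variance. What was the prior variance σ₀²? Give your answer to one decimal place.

σ₀² = 36.0

For the Normal–Normal model with known σ², precisions add: τ_n = τ₀ + n/σ².
So 1/σ₀² = 1/15.3959 − 3/80.7 = 0.064952 − 0.037175 = 0.027777.
Hence σ₀² = 1/0.027777 ≈ 36.0.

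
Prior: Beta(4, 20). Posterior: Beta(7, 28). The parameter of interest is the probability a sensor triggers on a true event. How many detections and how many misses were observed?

A Beta(a, b) prior with s successes and f failures in binomial data gives a Beta(a+s, b+f) posterior.
Match parameters: s=7−4=3, f=28−20=8.

3 detections and 8 misses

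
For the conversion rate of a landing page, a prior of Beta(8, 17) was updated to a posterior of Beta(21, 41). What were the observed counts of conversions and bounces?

13 conversions and 24 bounces

Beta is conjugate to the binomial likelihood: posterior = Beta(a+s, b+f).
Match parameters: s=21−8=13, f=41−17=24.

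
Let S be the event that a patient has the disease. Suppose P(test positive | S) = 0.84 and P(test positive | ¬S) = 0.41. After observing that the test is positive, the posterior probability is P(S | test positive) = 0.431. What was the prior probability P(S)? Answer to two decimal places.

P(S) = 0.27

Bayes' rule in odds form gives O(S|E) = O(S)·[P(E|S)/P(E|¬S)], hence O(S) = O(S|E)/LR.
Posterior odds = 0.431/(1−0.431) = 0.7575. LR = 0.84/0.41 = 2.0488.
Prior odds = 0.7575/2.0488 = 0.3697, so P(S) = 0.3697/(1+0.3697) ≈ 0.27.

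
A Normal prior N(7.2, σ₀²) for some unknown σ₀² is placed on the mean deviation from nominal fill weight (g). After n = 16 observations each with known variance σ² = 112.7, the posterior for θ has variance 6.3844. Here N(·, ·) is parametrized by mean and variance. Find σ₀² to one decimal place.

Posterior precision equals prior precision plus data precision: 1/σ_n² = 1/σ₀² + n/σ².
So 1/σ₀² = 1/6.3844 − 16/112.7 = 0.156632 − 0.141970 = 0.014662.
Hence σ₀² = 1/0.014662 ≈ 68.2.

σ₀² = 68.2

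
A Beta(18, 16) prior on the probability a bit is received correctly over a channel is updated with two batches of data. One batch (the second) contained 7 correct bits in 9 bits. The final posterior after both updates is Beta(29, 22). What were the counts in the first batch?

Sequential conjugate updates are equivalent to a single update on the pooled data, so total successes = posterior α − prior α and total failures = posterior β − prior β.
Total across both batches: 29−18=11 correct bits, 22−16=6 errors.
Subtract the second batch: 11−7=4 correct bits and 6−2=4 errors.

4 correct bits and 4 errors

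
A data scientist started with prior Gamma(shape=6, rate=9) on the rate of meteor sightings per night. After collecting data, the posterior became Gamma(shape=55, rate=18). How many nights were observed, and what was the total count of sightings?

A Gamma(α, β) prior (rate parametrization) on a Poisson rate with n observations summing to S gives posterior Gamma(α+S, β+n).
Matching: Σxᵢ = 55 − 6 = 49 and n = 18 − 9 = 9.

n = 9 nights with total 49 sightings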